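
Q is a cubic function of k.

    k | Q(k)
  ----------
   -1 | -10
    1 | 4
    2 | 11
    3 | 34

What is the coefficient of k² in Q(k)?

Write Q(k) = ak³ + bk² + ck + d; the 4 given values yield a linear system in the 4 coefficients.
Solving, Q(k) = 2k³ - 4k² + 5k + 1.
The coefficient of k² is -4.

-4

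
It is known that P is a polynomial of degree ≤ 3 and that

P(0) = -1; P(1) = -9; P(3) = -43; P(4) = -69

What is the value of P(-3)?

Write P(n) = an³ + bn² + cn + d; the 4 given values yield a linear system in the 4 coefficients.
Solving, the leading coefficient vanishes, and P(n) = -3n² - 5n - 1.
Then P(-3) = -13.

-13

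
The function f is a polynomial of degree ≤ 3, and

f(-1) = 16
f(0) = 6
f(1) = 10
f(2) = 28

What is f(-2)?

40

First differences: -10, 4, 18. Second differences: 14, 14.
Level-2 differences are constant, so f has degree 2.
Fitting a degree-2 polynomial gives f(m) = 7m² - 3m + 6.
Then f(-2) = 40.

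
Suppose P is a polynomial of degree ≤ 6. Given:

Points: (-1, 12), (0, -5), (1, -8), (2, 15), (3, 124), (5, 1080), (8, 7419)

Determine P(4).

Write P(n) = an^6 + bn^5 + cn^4 + dn³ + en² + pn + q; the 7 given values yield a linear system in the 7 coefficients.
Solving, the top 2 coefficients vanish, and P(n) = 2n^4 - 2n³ + 5n² - 8n - 5.
Then P(4) = 427.

427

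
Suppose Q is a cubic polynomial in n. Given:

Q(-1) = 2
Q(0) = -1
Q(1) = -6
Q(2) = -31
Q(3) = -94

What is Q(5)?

-406

First differences: -3, -5, -25, -63. Second differences: -2, -20, -38. Third differences: -18, -18.
Level-3 differences are constant, so Q has degree 3.
Fitting a degree-3 polynomial gives Q(n) = -3n³ - n² - n - 1.
Then Q(5) = -406.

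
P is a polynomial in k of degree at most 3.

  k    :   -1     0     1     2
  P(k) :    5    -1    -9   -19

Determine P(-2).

9

Write P(k) = ak³ + bk² + ck + d; the 4 given values yield a linear system in the 4 coefficients.
Solving, the leading coefficient vanishes, and P(k) = -k² - 7k - 1.
Then P(-2) = 9.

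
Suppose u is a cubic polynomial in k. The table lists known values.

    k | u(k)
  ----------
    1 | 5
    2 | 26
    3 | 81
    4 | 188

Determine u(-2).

Write u(k) = ak³ + bk² + ck + d; the 4 given values yield a linear system in the 4 coefficients.
Solving, u(k) = 3k³ - k² + 3k.
Then u(-2) = -34.

-34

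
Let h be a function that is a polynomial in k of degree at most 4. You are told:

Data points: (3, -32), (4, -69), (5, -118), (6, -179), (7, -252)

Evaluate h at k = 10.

First differences: -37, -49, -61, -73. Second differences: -12, -12, -12.
Level-2 differences are constant, so h has degree 2.
Fitting a degree-2 polynomial gives h(k) = -6k² + 5k + 7.
Then h(10) = -543.

-543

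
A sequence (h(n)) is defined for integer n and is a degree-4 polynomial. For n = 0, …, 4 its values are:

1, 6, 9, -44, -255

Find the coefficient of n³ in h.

Write h(n) = an^4 + bn³ + cn² + dn + e; the 5 given values yield a linear system in the 5 coefficients.
Solving, h(n) = -2n^4 + 3n³ + 4n² + 1.
The coefficient of n³ is 3.

3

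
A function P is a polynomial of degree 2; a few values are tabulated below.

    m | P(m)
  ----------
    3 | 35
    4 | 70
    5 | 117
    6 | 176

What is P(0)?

First differences: 35, 47, 59. Second differences: 12, 12.
Level-2 differences are constant, so P has degree 2.
Fitting a degree-2 polynomial gives P(m) = 6m² - 7m + 2.
Then P(0) = 2.

2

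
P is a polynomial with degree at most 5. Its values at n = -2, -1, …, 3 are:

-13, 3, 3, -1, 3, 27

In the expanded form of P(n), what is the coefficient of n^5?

0

First differences: 16, 0, -4, 4, 24. Second differences: -16, -4, 8, 20. Third differences: 12, 12, 12.
Level-3 differences are constant, so P has degree 3.
Fitting a degree-3 polynomial gives P(n) = 2n³ - 2n² - 4n + 3.
The coefficient of n^5 is 0.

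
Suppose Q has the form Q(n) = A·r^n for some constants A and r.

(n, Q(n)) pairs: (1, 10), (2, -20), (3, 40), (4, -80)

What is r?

Consecutive ratio: -20/10 = -2, and 40/(-20) = -2, so r = -2.
Then A·(-2)^1 = 10 gives A = -5, and Q(n) = -5·(-2)^n.

-2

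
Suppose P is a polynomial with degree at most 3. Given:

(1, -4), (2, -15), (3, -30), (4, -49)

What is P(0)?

3

First differences: -11, -15, -19. Second differences: -4, -4.
Level-2 differences are constant, so P has degree 2.
Fitting a degree-2 polynomial gives P(t) = -2t² - 5t + 3.
The constant term is P(0) = 3.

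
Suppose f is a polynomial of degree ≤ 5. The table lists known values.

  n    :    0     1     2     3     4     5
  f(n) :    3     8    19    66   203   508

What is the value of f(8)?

3571

First differences: 5, 11, 47, 137, 305. Second differences: 6, 36, 90, 168. Third differences: 30, 54, 78. Fourth differences: 24, 24.
Level-4 differences are constant, so f has degree 4.
Fitting a degree-4 polynomial gives f(n) = n^4 - n³ - n² + 6n + 3.
Then f(8) = 3571.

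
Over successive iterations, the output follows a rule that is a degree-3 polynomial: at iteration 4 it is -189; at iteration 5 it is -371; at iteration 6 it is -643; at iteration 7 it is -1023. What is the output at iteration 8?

Write the value at n as T(n).
Write T(n) = an³ + bn² + cn + d; the 4 given values yield a linear system in the 4 coefficients.
Solving, T(n) = -3n³ + n - 1.
Then T(8) = -1529.

-1529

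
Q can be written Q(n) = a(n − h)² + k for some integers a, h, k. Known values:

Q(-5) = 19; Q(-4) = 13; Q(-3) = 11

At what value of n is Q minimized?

-3

First differences -6, -2; second difference 4 = 2a, so a = 2.
Expanding, the n-coefficient is −2ah = -4h; matching it to the data gives h = -3, and then k = 11.
So Q(n) = 2(n + 3)² + 11.
Hence h = -3.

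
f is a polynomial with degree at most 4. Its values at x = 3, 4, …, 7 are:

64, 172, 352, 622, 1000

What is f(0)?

-8

Write f(x) = ax^4 + bx³ + cx² + dx + e; the 5 given values yield a linear system in the 5 coefficients.
Solving, the leading coefficient vanishes, and f(x) = 3x³ - 3x - 8.
The constant term is f(0) = -8.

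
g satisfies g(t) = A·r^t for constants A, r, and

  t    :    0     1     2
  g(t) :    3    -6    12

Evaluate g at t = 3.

Consecutive ratio: -6/3 = -2, and 12/(-6) = -2, so r = -2.
Then A·(-2)^0 = 3 gives A = 3, and g(t) = 3·(-2)^t.
g(3) = 3·(-2)^3 = -24.

-24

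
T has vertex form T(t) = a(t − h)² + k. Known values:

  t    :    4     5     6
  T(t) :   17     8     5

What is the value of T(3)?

First differences -9, -3; second difference 6 = 2a, so a = 3.
Expanding, the t-coefficient is −2ah = -6h; matching it to the data gives h = 6, and then k = 5.
So T(t) = 3(t − 6)² + 5.
T(3) = 3·(-3)² + 5 = 32.

32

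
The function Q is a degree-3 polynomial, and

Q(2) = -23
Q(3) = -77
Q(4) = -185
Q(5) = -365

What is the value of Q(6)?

-635

Write Q(x) = ax³ + bx² + cx + d; the 4 given values yield a linear system in the 4 coefficients.
Solving, Q(x) = -3x³ + 3x - 5.
Then Q(6) = -635.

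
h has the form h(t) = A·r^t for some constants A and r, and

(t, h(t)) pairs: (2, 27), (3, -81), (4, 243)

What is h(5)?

Consecutive ratio: -81/27 = -3, and 243/(-81) = -3, so r = -3.
Then A·(-3)^2 = 27 gives A = 3, and h(t) = 3·(-3)^t.
h(5) = 3·(-3)^5 = -729.

-729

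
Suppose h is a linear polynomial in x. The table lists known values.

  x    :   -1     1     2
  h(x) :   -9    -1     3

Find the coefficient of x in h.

Write h(x) = ax + b; the 3 given values yield a linear system in the 2 coefficients.
Solving, h(x) = 4x - 5.
The coefficient of x is 4.

4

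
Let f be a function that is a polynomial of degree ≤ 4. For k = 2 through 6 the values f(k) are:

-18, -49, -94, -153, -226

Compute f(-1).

-9

First differences: -31, -45, -59, -73. Second differences: -14, -14, -14.
Level-2 differences are constant, so f has degree 2.
Fitting a degree-2 polynomial gives f(k) = -7k² + 4k + 2.
Then f(-1) = -9.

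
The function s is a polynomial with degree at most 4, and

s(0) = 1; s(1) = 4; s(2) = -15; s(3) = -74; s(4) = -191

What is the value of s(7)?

-1070

First differences: 3, -19, -59, -117. Second differences: -22, -40, -58. Third differences: -18, -18.
Level-3 differences are constant, so s has degree 3.
Fitting a degree-3 polynomial gives s(m) = -3m³ - 2m² + 8m + 1.
Then s(7) = -1070.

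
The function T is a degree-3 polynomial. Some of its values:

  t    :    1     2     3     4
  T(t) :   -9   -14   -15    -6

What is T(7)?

Write T(t) = at³ + bt² + ct + d; the 4 given values yield a linear system in the 4 coefficients.
Solving, T(t) = t³ - 4t² - 6.
Then T(7) = 141.

141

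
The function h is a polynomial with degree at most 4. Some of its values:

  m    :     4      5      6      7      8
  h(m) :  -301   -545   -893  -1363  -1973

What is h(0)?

-5

First differences: -244, -348, -470, -610. Second differences: -104, -122, -140. Third differences: -18, -18.
Level-3 differences are constant, so h has degree 3.
Fitting a degree-3 polynomial gives h(m) = -3m³ - 7m² + 2m - 5.
The constant term is h(0) = -5.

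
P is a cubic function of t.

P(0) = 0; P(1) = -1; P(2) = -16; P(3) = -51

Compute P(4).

Write P(t) = at³ + bt² + ct + d; the 4 given values yield a linear system in the 4 coefficients.
Solving, P(t) = -t³ - 4t² + 4t.
Then P(4) = -112.

-112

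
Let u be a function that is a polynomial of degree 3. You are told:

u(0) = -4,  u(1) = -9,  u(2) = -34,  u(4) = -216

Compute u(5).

-409

Write u(m) = am³ + bm² + cm + d; the 4 given values yield a linear system in the 4 coefficients.
Solving, u(m) = -3m³ - m² - m - 4.
Then u(5) = -409.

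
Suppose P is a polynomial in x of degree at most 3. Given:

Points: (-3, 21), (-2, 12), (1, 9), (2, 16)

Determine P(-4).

34

Write P(x) = ax³ + bx² + cx + d; the 4 given values yield a linear system in the 4 coefficients.
Solving, the leading coefficient vanishes, and P(x) = 2x² + x + 6.
Then P(-4) = 34.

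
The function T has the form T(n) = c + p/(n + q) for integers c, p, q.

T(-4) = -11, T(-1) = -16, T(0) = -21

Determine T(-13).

(T(n) − c)(n + q) = p for each data point; the three points give a linear system in c and q, then p follows.
Solving: c = -6, q = -2, p = 30, so T(n) = -6 + 30/(n − 2).
Then T(-13) = -6 + 30/(-15) = -8.

-8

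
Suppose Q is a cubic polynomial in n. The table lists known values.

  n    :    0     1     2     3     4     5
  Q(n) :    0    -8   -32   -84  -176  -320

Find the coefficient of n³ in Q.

-2

First differences: -8, -24, -52, -92, -144. Second differences: -16, -28, -40, -52. Third differences: -12, -12, -12.
Level-3 differences are constant, so Q has degree 3.
Fitting a degree-3 polynomial gives Q(n) = -2n³ - 2n² - 4n.
The coefficient of n³ is -2.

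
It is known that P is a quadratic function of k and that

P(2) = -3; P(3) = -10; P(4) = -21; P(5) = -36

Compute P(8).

First differences: -7, -11, -15. Second differences: -4, -4.
Level-2 differences are constant, so P has degree 2.
Fitting a degree-2 polynomial gives P(k) = -2k² + 3k - 1.
Then P(8) = -105.

-105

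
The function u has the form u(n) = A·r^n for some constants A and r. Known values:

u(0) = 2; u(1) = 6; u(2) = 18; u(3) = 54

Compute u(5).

Consecutive ratio: 6/2 = 3, and 18/6 = 3, so r = 3.
Then A·3^0 = 2 gives A = 2, and u(n) = 2·3^n.
u(5) = 2·3^5 = 486.

486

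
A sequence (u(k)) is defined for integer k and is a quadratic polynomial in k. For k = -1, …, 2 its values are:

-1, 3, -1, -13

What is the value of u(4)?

-61

Write u(k) = ak² + bk + c; the 4 given values yield a linear system in the 3 coefficients.
Solving, u(k) = -4k² + 3.
Then u(4) = -61.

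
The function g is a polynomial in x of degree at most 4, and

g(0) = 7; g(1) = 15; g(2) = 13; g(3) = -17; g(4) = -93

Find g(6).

-455

Write g(x) = ax^4 + bx³ + cx² + dx + e; the 5 given values yield a linear system in the 5 coefficients.
Solving, the leading coefficient vanishes, and g(x) = -3x³ + 4x² + 7x + 7.
Then g(6) = -455.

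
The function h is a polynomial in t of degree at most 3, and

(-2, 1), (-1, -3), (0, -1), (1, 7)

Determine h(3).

First differences: -4, 2, 8. Second differences: 6, 6.
Level-2 differences are constant, so h has degree 2.
Fitting a degree-2 polynomial gives h(t) = 3t² + 5t - 1.
Then h(3) = 41.

41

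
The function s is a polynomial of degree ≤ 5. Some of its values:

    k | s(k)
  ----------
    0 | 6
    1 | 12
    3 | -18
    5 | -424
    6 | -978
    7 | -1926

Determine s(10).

Write s(k) = ak^5 + bk^4 + ck³ + dk² + ek + p; the 6 given values yield a linear system in the 6 coefficients.
Solving, the leading coefficient vanishes, and s(k) = -k^4 + k³ + 2k² + 4k + 6.
Then s(10) = -8754.

-8754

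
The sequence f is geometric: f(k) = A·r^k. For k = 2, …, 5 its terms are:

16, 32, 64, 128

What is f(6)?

256

Consecutive ratio: 32/16 = 2, and 64/32 = 2, so r = 2.
Then A·2^2 = 16 gives A = 4, and f(k) = 4·2^k.
f(6) = 4·2^6 = 256.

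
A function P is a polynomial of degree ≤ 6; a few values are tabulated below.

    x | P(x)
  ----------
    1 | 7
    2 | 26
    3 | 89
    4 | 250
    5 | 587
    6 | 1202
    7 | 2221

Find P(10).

Write P(x) = ax^6 + bx^5 + cx^4 + dx³ + ex² + px + q; the 7 given values yield a linear system in the 7 coefficients.
Solving, the top 2 coefficients vanish, and P(x) = x^4 - x³ + 3x² + 2x + 2.
Then P(10) = 9322.

9322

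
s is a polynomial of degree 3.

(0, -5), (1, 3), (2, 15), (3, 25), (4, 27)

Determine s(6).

First differences: 8, 12, 10, 2. Second differences: 4, -2, -8. Third differences: -6, -6.
Level-3 differences are constant, so s has degree 3.
Fitting a degree-3 polynomial gives s(t) = -t³ + 5t² + 4t - 5.
Then s(6) = -17.

-17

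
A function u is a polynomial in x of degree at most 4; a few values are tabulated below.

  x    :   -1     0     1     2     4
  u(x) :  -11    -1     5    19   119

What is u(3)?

53

Write u(x) = ax^4 + bx³ + cx² + dx + e; the 5 given values yield a linear system in the 5 coefficients.
Solving, the leading coefficient vanishes, and u(x) = 2x³ - 2x² + 6x - 1.
Then u(3) = 53.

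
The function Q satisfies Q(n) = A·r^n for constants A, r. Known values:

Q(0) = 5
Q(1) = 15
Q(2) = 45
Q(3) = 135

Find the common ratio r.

Consecutive ratio: 15/5 = 3, and 45/15 = 3, so r = 3.
Then A·3^0 = 5 gives A = 5, and Q(n) = 5·3^n.

3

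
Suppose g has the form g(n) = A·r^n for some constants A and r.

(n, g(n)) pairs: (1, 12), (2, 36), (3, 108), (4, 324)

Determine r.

3

Consecutive ratio: 36/12 = 3, and 108/36 = 3, so r = 3.
Then A·3^1 = 12 gives A = 4, and g(n) = 4·3^n.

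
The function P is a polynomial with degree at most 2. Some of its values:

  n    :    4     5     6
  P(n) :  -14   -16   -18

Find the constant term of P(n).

-6

Write P(n) = an² + bn + c; the 3 given values yield a linear system in the 3 coefficients.
Solving, the leading coefficient vanishes, and P(n) = -2n - 6.
The constant term is P(0) = -6.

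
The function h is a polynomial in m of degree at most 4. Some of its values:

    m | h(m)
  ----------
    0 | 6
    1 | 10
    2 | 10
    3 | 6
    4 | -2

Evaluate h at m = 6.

-30

First differences: 4, 0, -4, -8. Second differences: -4, -4, -4.
Level-2 differences are constant, so h has degree 2.
Fitting a degree-2 polynomial gives h(m) = -2m² + 6m + 6.
Then h(6) = -30.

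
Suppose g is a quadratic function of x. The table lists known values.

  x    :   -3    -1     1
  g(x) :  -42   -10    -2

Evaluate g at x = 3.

-18

Write g(x) = ax² + bx + c; the 3 given values yield a linear system in the 3 coefficients.
Solving, g(x) = -3x² + 4x - 3.
Then g(3) = -18.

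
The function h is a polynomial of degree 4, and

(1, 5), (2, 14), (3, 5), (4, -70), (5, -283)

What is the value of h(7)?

Write h(t) = at^4 + bt³ + ct² + dt + e; the 5 given values yield a linear system in the 5 coefficients.
Solving, h(t) = -t^4 + 2t³ + 4t² - 2t + 2.
Then h(7) = -1531.

-1531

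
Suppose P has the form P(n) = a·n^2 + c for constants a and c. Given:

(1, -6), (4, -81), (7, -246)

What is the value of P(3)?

From P(1) = -6 and P(4) = -81: 1a + c = -6 and 16a + c = -81.
Subtracting: 15a = -75, so a = -5; then c = -6 − (-5)·1 = -1.
So P(n) = -5n² − 1, and P(3) = -46.

-46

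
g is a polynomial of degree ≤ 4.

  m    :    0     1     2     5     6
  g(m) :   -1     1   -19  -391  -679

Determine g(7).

Write g(m) = am^4 + bm³ + cm² + dm + e; the 5 given values yield a linear system in the 5 coefficients.
Solving, the leading coefficient vanishes, and g(m) = -3m³ - 2m² + 7m - 1.
Then g(7) = -1079.

-1079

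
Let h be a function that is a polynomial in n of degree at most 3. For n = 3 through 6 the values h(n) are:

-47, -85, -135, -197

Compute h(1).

-7

First differences: -38, -50, -62. Second differences: -12, -12.
Level-2 differences are constant, so h has degree 2.
Fitting a degree-2 polynomial gives h(n) = -6n² + 4n - 5.
Then h(1) = -7.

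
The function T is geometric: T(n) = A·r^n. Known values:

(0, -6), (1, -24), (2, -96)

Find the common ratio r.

4

Consecutive ratio: -24/(-6) = 4, and -96/(-24) = 4, so r = 4.
Then A·4^0 = -6 gives A = -6, and T(n) = -6·4^n.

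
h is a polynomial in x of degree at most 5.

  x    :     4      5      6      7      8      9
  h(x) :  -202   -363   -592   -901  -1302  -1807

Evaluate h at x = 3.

First differences: -161, -229, -309, -401, -505. Second differences: -68, -80, -92, -104. Third differences: -12, -12, -12.
Level-3 differences are constant, so h has degree 3.
Fitting a degree-3 polynomial gives h(x) = -2x³ - 4x² - 3x + 2.
Then h(3) = -97.

-97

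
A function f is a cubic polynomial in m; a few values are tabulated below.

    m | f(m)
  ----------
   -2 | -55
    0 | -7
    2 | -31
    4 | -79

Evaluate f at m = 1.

Write f(m) = am³ + bm² + cm + d; the 4 given values yield a linear system in the 4 coefficients.
Solving, f(m) = m³ - 9m² + 2m - 7.
Then f(1) = -13.

-13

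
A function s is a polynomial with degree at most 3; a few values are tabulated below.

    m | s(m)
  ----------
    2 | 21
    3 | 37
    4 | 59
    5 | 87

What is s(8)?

207

First differences: 16, 22, 28. Second differences: 6, 6.
Level-2 differences are constant, so s has degree 2.
Fitting a degree-2 polynomial gives s(m) = 3m² + m + 7.
Then s(8) = 207.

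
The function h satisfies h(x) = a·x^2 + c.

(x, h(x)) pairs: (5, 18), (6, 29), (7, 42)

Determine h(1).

-6

From h(5) = 18 and h(6) = 29: 25a + c = 18 and 36a + c = 29.
Subtracting: 11a = 11, so a = 1; then c = 18 − 1·25 = -7.
So h(x) = 1x² − 7, and h(1) = -6.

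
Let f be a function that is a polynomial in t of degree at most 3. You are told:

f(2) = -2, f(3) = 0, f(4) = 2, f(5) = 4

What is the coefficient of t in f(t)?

First differences: 2, 2, 2.
Level-1 differences are constant, so f has degree 1.
Fitting a degree-1 polynomial gives f(t) = 2t - 6.
The coefficient of t is 2.

2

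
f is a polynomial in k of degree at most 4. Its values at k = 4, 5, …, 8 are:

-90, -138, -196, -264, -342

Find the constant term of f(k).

Write f(k) = ak^4 + bk³ + ck² + dk + e; the 5 given values yield a linear system in the 5 coefficients.
Solving, the top 2 coefficients vanish, and f(k) = -5k² - 3k + 2.
The constant term is f(0) = 2.

2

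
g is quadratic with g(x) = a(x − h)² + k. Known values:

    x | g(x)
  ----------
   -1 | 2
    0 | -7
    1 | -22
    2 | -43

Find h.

-2

First differences -9, -15, -21; second difference -6 = 2a, so a = -3.
Expanding, the x-coefficient is −2ah = 6h; matching it to the data gives h = -2, and then k = 5.
So g(x) = -3(x + 2)² + 5.
Hence h = -2.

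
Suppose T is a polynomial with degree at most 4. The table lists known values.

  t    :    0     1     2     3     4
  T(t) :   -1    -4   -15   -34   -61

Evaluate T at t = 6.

-139

Write T(t) = at^4 + bt³ + ct² + dt + e; the 5 given values yield a linear system in the 5 coefficients.
Solving, the top 2 coefficients vanish, and T(t) = -4t² + t - 1.
Then T(6) = -139.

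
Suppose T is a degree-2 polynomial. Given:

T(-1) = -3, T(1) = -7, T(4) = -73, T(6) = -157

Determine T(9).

Write T(n) = an² + bn + c; the 4 given values yield a linear system in the 3 coefficients.
Solving, T(n) = -4n² - 2n - 1.
Then T(9) = -343.

-343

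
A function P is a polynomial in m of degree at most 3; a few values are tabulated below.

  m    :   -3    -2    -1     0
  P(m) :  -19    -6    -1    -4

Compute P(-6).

Write P(m) = am³ + bm² + cm + d; the 4 given values yield a linear system in the 4 coefficients.
Solving, the leading coefficient vanishes, and P(m) = -4m² - 7m - 4.
Then P(-6) = -106.

-106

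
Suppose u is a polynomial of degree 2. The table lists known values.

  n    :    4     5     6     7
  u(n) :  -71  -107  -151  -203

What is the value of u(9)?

-331

First differences: -36, -44, -52. Second differences: -8, -8.
Level-2 differences are constant, so u has degree 2.
Fitting a degree-2 polynomial gives u(n) = -4n² - 7.
Then u(9) = -331.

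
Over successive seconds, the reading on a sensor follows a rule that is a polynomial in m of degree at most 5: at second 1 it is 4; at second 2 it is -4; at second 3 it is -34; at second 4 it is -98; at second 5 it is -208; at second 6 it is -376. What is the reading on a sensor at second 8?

Write the value at m as s(m).
First differences: -8, -30, -64, -110, -168. Second differences: -22, -34, -46, -58. Third differences: -12, -12, -12.
Level-3 differences are constant, so s has degree 3.
Fitting a degree-3 polynomial gives s(m) = -2m³ + m² + 3m + 2.
Then s(8) = -934.

-934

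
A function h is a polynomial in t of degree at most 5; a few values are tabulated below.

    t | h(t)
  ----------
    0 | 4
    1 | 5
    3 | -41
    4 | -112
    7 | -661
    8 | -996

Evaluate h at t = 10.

Write h(t) = at^5 + bt^4 + ct³ + dt² + et + p; the 6 given values yield a linear system in the 6 coefficients.
Solving, the top 2 coefficients vanish, and h(t) = -2t³ + 3t + 4.
Then h(10) = -1966.

-1966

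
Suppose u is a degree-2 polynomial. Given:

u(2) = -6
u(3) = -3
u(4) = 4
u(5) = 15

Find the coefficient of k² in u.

2

First differences: 3, 7, 11. Second differences: 4, 4.
Level-2 differences are constant, so u has degree 2.
Fitting a degree-2 polynomial gives u(k) = 2k² - 7k.
The coefficient of k² is 2.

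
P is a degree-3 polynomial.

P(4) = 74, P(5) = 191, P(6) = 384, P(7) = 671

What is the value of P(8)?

1070

Write P(k) = ak³ + bk² + ck + d; the 4 given values yield a linear system in the 4 coefficients.
Solving, P(k) = 3k³ - 7k² - 3k + 6.
Then P(8) = 1070.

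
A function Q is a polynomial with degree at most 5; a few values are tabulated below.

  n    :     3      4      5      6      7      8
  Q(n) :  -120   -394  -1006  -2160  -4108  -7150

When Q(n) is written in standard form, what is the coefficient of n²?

1

First differences: -274, -612, -1154, -1948, -3042. Second differences: -338, -542, -794, -1094. Third differences: -204, -252, -300. Fourth differences: -48, -48.
Level-4 differences are constant, so Q has degree 4.
Fitting a degree-4 polynomial gives Q(n) = -2n^4 + 2n³ + n² - 5n - 6.
The coefficient of n² is 1.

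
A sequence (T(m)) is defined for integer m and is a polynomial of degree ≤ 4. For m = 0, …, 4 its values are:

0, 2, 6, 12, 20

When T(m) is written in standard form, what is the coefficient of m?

Write T(m) = am^4 + bm³ + cm² + dm + e; the 5 given values yield a linear system in the 5 coefficients.
Solving, the top 2 coefficients vanish, and T(m) = m² + m.
The coefficient of m is 1.

1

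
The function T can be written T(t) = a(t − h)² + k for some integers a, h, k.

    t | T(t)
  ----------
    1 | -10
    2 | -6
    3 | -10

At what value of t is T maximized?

2

First differences 4, -4; second difference -8 = 2a, so a = -4.
Expanding, the t-coefficient is −2ah = 8h; matching it to the data gives h = 2, and then k = -6.
So T(t) = -4(t − 2)² − 6.
Hence h = 2.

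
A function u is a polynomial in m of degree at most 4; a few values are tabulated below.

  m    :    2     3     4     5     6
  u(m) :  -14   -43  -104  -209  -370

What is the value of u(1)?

-5

First differences: -29, -61, -105, -161. Second differences: -32, -44, -56. Third differences: -12, -12.
Level-3 differences are constant, so u has degree 3.
Fitting a degree-3 polynomial gives u(m) = -2m³ + 2m² - m - 4.
Then u(1) = -5.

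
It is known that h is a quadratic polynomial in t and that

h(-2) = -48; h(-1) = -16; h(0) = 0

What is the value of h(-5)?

-240

Write h(t) = at² + bt + c; the 3 given values yield a linear system in the 3 coefficients.
Solving, h(t) = -8t² + 8t.
Then h(-5) = -240.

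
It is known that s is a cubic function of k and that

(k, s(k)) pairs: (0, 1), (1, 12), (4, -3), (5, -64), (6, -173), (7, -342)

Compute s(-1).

Write s(k) = ak³ + bk² + ck + d; the 6 given values yield a linear system in the 4 coefficients.
Solving, s(k) = -2k³ + 6k² + 7k + 1.
Then s(-1) = 2.

2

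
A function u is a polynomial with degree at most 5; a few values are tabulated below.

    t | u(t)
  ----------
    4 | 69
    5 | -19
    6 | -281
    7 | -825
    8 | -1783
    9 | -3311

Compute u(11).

-8821

Write u(t) = at^5 + bt^4 + ct³ + dt² + et + p; the 6 given values yield a linear system in the 6 coefficients.
Solving, the leading coefficient vanishes, and u(t) = -t^4 + 4t³ + 4t² + t + 1.
Then u(11) = -8821.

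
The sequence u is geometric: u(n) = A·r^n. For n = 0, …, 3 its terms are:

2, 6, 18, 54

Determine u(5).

486

Consecutive ratio: 6/2 = 3, and 18/6 = 3, so r = 3.
Then A·3^0 = 2 gives A = 2, and u(n) = 2·3^n.
u(5) = 2·3^5 = 486.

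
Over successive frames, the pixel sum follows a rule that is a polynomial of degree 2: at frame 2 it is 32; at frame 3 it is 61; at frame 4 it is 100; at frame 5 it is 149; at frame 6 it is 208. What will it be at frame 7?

Write the value at t as Q(t).
First differences: 29, 39, 49, 59. Second differences: 10, 10, 10.
Level-2 differences are constant, so Q has degree 2.
Extending the table by one column gives the next first difference 69, so Q(7) = 208 + 69 = 277.

277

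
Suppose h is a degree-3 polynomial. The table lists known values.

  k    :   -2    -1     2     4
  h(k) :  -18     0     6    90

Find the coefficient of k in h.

Write h(k) = ak³ + bk² + ck + d; the 4 given values yield a linear system in the 4 coefficients.
Solving, h(k) = 2k³ - 2k² - 2k + 2.
The coefficient of k is -2.

-2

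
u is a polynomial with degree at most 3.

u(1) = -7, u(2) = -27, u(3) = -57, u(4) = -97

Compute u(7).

-277

First differences: -20, -30, -40. Second differences: -10, -10.
Level-2 differences are constant, so u has degree 2.
Fitting a degree-2 polynomial gives u(t) = -5t² - 5t + 3.
Then u(7) = -277.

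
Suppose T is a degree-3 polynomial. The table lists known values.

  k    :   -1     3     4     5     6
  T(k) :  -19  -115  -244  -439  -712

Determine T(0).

Write T(k) = ak³ + bk² + ck + d; the 5 given values yield a linear system in the 4 coefficients.
Solving, T(k) = -2k³ - 9k² + 8k - 4.
Then T(0) = -4.

-4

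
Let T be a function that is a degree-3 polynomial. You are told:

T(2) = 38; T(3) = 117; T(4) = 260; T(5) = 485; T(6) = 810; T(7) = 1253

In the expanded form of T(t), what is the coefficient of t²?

First differences: 79, 143, 225, 325, 443. Second differences: 64, 82, 100, 118. Third differences: 18, 18, 18.
Level-3 differences are constant, so T has degree 3.
Fitting a degree-3 polynomial gives T(t) = 3t³ + 5t² - 3t.
The coefficient of t² is 5.

5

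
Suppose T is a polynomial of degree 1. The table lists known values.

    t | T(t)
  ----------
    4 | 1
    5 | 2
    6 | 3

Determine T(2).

-1

First differences: 1, 1.
Level-1 differences are constant, so T has degree 1.
Fitting a degree-1 polynomial gives T(t) = t - 3.
Then T(2) = -1.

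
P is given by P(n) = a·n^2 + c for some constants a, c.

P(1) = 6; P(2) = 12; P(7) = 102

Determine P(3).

From P(1) = 6 and P(2) = 12: 1a + c = 6 and 4a + c = 12.
Subtracting: 3a = 6, so a = 2; then c = 6 − 2·1 = 4.
So P(n) = 2n² + 4, and P(3) = 22.

22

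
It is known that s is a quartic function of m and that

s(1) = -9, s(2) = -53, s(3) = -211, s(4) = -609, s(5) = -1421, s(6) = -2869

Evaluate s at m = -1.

First differences: -44, -158, -398, -812, -1448. Second differences: -114, -240, -414, -636. Third differences: -126, -174, -222. Fourth differences: -48, -48.
Level-4 differences are constant, so s has degree 4.
Fitting a degree-4 polynomial gives s(m) = -2m^4 - m³ - m² - 4m - 1.
Then s(-1) = 1.

1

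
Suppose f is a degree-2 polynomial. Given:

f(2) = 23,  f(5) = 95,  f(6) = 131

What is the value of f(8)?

221

Write f(t) = at² + bt + c; the 3 given values yield a linear system in the 3 coefficients.
Solving, f(t) = 3t² + 3t + 5.
Then f(8) = 221.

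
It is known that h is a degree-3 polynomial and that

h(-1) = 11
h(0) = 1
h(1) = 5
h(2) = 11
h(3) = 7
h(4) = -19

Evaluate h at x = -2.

Write h(x) = ax³ + bx² + cx + d; the 6 given values yield a linear system in the 4 coefficients.
Solving, h(x) = -2x³ + 7x² - x + 1.
Then h(-2) = 47.

47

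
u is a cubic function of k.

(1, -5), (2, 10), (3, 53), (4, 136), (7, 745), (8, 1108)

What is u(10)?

2146

Write u(k) = ak³ + bk² + ck + d; the 6 given values yield a linear system in the 4 coefficients.
Solving, u(k) = 2k³ + 2k² - 5k - 4.
Then u(10) = 2146.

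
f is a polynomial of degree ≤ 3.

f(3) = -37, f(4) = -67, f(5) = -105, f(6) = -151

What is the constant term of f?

5

First differences: -30, -38, -46. Second differences: -8, -8.
Level-2 differences are constant, so f has degree 2.
Fitting a degree-2 polynomial gives f(n) = -4n² - 2n + 5.
The constant term is f(0) = 5.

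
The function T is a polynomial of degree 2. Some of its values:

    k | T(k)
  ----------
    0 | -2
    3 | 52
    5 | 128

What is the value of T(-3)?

Write T(k) = ak² + bk + c; the 3 given values yield a linear system in the 3 coefficients.
Solving, T(k) = 4k² + 6k - 2.
Then T(-3) = 16.

16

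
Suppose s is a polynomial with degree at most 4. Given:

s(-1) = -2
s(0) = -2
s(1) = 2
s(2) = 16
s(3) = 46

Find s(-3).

-14

First differences: 0, 4, 14, 30. Second differences: 4, 10, 16. Third differences: 6, 6.
Level-3 differences are constant, so s has degree 3.
Fitting a degree-3 polynomial gives s(m) = m³ + 2m² + m - 2.
Then s(-3) = -14.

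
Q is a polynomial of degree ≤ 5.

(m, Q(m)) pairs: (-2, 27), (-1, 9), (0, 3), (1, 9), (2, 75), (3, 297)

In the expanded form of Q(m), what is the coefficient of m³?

4

First differences: -18, -6, 6, 66, 222. Second differences: 12, 12, 60, 156. Third differences: 0, 48, 96. Fourth differences: 48, 48.
Level-4 differences are constant, so Q has degree 4.
Fitting a degree-4 polynomial gives Q(m) = 2m^4 + 4m³ + 4m² - 4m + 3.
The coefficient of m³ is 4.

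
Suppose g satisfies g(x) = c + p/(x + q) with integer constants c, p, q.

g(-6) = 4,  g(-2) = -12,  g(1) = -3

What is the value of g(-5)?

6

(g(x) − c)(x + q) = p for each data point; the three points give a linear system in c and q, then p follows.
Solving: c = 0, q = 3, p = -12, so g(x) = -12/(x + 3).
Then g(-5) = 0 − 12/(-2) = 6.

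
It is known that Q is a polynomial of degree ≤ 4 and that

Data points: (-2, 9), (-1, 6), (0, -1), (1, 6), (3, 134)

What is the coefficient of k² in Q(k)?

7

Write Q(k) = ak^4 + bk³ + ck² + dk + e; the 5 given values yield a linear system in the 5 coefficients.
Solving, the leading coefficient vanishes, and Q(k) = 3k³ + 7k² - 3k - 1.
The coefficient of k² is 7.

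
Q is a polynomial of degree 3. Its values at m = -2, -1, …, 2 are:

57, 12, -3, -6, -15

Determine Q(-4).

309

Write Q(m) = am³ + bm² + cm + d; the 5 given values yield a linear system in the 4 coefficients.
Solving, Q(m) = -3m³ + 6m² - 6m - 3.
Then Q(-4) = 309.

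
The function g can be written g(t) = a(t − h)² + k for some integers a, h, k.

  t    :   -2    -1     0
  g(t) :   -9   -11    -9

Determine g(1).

-3

First differences -2, 2; second difference 4 = 2a, so a = 2.
Expanding, the t-coefficient is −2ah = -4h; matching it to the data gives h = -1, and then k = -11.
So g(t) = 2(t + 1)² − 11.
g(1) = 2·2² − 11 = -3.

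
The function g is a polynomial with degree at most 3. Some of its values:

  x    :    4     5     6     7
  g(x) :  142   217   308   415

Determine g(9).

677

First differences: 75, 91, 107. Second differences: 16, 16.
Level-2 differences are constant, so g has degree 2.
Fitting a degree-2 polynomial gives g(x) = 8x² + 3x + 2.
Then g(9) = 677.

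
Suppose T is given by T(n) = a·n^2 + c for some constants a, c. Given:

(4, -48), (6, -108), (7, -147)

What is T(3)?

From T(4) = -48 and T(6) = -108: 16a + c = -48 and 36a + c = -108.
Subtracting: 20a = -60, so a = -3; then c = -48 − (-3)·16 = 0.
So T(n) = -3n² + 0, and T(3) = -27.

-27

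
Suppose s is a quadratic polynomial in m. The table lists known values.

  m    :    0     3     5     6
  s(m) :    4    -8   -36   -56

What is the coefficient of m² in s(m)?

-2

Write s(m) = am² + bm + c; the 4 given values yield a linear system in the 3 coefficients.
Solving, s(m) = -2m² + 2m + 4.
The coefficient of m² is -2.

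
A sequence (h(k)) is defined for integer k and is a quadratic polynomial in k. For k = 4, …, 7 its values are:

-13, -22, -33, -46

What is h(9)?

-78

First differences: -9, -11, -13. Second differences: -2, -2.
Level-2 differences are constant, so h has degree 2.
Fitting a degree-2 polynomial gives h(k) = -k² + 3.
Then h(9) = -78.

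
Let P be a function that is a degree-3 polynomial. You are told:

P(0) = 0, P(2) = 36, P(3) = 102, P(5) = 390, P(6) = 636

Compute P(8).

1392

Write P(m) = am³ + bm² + cm + d; the 5 given values yield a linear system in the 4 coefficients.
Solving, P(m) = 2m³ + 6m² - 2m.
Then P(8) = 1392.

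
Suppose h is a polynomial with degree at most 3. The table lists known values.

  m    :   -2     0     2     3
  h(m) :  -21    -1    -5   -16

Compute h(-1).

Write h(m) = am³ + bm² + cm + d; the 4 given values yield a linear system in the 4 coefficients.
Solving, the leading coefficient vanishes, and h(m) = -3m² + 4m - 1.
Then h(-1) = -8.

-8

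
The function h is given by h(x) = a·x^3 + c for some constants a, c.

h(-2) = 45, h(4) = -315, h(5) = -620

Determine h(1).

0

From h(-2) = 45 and h(4) = -315: -8a + c = 45 and 64a + c = -315.
Subtracting: 72a = -360, so a = -5; then c = 45 − (-5)·(-8) = 5.
So h(x) = -5x³ + 5, and h(1) = 0.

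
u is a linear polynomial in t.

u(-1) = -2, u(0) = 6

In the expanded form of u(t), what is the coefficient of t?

8

Write u(t) = at + b; the 2 given values yield a linear system in the 2 coefficients.
Solving, u(t) = 8t + 6.
The coefficient of t is 8.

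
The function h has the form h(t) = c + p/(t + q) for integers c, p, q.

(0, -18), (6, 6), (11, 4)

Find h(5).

(h(t) − c)(t + q) = p for each data point; the three points give a linear system in c and q, then p follows.
Solving: c = 2, q = -1, p = 20, so h(t) = 2 + 20/(t − 1).
Then h(5) = 2 + 20/4 = 7.

7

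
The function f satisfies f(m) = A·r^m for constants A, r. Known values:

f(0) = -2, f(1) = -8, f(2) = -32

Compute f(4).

Consecutive ratio: -8/(-2) = 4, and -32/(-8) = 4, so r = 4.
Then A·4^0 = -2 gives A = -2, and f(m) = -2·4^m.
f(4) = -2·4^4 = -512.

-512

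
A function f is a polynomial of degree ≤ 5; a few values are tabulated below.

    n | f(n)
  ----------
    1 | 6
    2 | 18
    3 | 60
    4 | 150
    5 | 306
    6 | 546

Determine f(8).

1350

First differences: 12, 42, 90, 156, 240. Second differences: 30, 48, 66, 84. Third differences: 18, 18, 18.
Level-3 differences are constant, so f has degree 3.
Fitting a degree-3 polynomial gives f(n) = 3n³ - 3n² + 6.
Then f(8) = 1350.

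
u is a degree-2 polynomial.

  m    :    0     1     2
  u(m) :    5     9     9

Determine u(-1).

-3

Write u(m) = am² + bm + c; the 3 given values yield a linear system in the 3 coefficients.
Solving, u(m) = -2m² + 6m + 5.
Then u(-1) = -3.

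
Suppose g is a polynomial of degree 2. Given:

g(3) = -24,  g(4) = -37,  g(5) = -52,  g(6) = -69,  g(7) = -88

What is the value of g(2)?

First differences: -13, -15, -17, -19. Second differences: -2, -2, -2.
Level-2 differences are constant, so g has degree 2.
Fitting a degree-2 polynomial gives g(n) = -n² - 6n + 3.
Then g(2) = -13.

-13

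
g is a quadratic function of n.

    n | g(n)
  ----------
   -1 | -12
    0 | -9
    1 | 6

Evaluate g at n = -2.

Write g(n) = an² + bn + c; the 3 given values yield a linear system in the 3 coefficients.
Solving, g(n) = 6n² + 9n - 9.
Then g(-2) = -3.

-3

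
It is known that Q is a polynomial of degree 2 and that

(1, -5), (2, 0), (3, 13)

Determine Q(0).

Write Q(n) = an² + bn + c; the 3 given values yield a linear system in the 3 coefficients.
Solving, Q(n) = 4n² - 7n - 2.
Then Q(0) = -2.

-2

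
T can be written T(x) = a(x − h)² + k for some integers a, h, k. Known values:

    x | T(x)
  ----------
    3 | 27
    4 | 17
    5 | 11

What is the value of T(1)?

First differences -10, -6; second difference 4 = 2a, so a = 2.
Expanding, the x-coefficient is −2ah = -4h; matching it to the data gives h = 6, and then k = 9.
So T(x) = 2(x − 6)² + 9.
T(1) = 2·(-5)² + 9 = 59.

59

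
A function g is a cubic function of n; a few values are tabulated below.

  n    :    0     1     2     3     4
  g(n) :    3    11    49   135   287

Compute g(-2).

Write g(n) = an³ + bn² + cn + d; the 5 given values yield a linear system in the 4 coefficients.
Solving, g(n) = 3n³ + 6n² - n + 3.
Then g(-2) = 5.

5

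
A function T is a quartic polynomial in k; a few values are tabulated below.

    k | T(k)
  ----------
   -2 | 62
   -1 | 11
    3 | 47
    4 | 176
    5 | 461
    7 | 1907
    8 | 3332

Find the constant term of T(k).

-4

Write T(k) = ak^4 + bk³ + ck² + dk + e; the 7 given values yield a linear system in the 5 coefficients.
Solving, T(k) = k^4 - 2k³ + 5k² - 7k - 4.
The constant term is T(0) = -4.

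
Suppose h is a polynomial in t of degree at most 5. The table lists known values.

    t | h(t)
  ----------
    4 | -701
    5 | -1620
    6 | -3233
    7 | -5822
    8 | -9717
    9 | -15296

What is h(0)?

First differences: -919, -1613, -2589, -3895, -5579. Second differences: -694, -976, -1306, -1684. Third differences: -282, -330, -378. Fourth differences: -48, -48.
Level-4 differences are constant, so h has degree 4.
Fitting a degree-4 polynomial gives h(t) = -2t^4 - 3t³ + 2t - 5.
The constant term is h(0) = -5.

-5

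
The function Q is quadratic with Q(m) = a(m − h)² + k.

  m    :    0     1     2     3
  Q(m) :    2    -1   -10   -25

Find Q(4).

First differences -3, -9, -15; second difference -6 = 2a, so a = -3.
Expanding, the m-coefficient is −2ah = 6h; matching it to the data gives h = 0, and then k = 2.
So Q(m) = -3(m + 0)² + 2.
Q(4) = -3·4² + 2 = -46.

-46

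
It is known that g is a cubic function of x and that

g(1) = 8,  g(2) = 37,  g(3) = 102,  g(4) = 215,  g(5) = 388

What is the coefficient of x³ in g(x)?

2

Write g(x) = ax³ + bx² + cx + d; the 5 given values yield a linear system in the 4 coefficients.
Solving, g(x) = 2x³ + 6x² - 3x + 3.
The coefficient of x³ is 2.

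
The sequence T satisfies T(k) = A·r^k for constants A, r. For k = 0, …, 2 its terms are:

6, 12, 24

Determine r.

Consecutive ratio: 12/6 = 2, and 24/12 = 2, so r = 2.
Then A·2^0 = 6 gives A = 6, and T(k) = 6·2^k.

2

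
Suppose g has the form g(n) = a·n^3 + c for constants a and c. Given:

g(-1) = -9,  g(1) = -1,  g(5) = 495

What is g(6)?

859

From g(-1) = -9 and g(1) = -1: -1a + c = -9 and 1a + c = -1.
Subtracting: 2a = 8, so a = 4; then c = -9 − 4·(-1) = -5.
So g(n) = 4n³ − 5, and g(6) = 859.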